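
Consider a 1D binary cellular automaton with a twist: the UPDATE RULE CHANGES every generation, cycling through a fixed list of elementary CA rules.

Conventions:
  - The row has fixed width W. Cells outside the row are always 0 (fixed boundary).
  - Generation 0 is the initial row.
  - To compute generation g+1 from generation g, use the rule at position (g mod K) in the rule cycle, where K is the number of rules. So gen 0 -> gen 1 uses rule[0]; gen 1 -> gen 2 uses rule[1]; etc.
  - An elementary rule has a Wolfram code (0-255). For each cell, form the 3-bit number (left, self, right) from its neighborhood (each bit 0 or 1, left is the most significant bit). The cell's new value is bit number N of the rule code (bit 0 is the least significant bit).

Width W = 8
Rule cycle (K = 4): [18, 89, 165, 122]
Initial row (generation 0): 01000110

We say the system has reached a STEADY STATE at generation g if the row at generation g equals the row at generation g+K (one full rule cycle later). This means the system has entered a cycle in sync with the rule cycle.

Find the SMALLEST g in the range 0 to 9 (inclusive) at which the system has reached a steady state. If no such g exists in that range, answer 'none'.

Answer: 6

Derivation:
Gen 0: 01000110
Gen 1 (rule 18): 10101001
Gen 2 (rule 89): 00000100
Gen 3 (rule 165): 11110101
Gen 4 (rule 122): 10011010
Gen 5 (rule 18): 01100001
Gen 6 (rule 89): 01111100
Gen 7 (rule 165): 00111001
Gen 8 (rule 122): 01101110
Gen 9 (rule 18): 10000001
Gen 10 (rule 89): 01111100
Gen 11 (rule 165): 00111001
Gen 12 (rule 122): 01101110
Gen 13 (rule 18): 10000001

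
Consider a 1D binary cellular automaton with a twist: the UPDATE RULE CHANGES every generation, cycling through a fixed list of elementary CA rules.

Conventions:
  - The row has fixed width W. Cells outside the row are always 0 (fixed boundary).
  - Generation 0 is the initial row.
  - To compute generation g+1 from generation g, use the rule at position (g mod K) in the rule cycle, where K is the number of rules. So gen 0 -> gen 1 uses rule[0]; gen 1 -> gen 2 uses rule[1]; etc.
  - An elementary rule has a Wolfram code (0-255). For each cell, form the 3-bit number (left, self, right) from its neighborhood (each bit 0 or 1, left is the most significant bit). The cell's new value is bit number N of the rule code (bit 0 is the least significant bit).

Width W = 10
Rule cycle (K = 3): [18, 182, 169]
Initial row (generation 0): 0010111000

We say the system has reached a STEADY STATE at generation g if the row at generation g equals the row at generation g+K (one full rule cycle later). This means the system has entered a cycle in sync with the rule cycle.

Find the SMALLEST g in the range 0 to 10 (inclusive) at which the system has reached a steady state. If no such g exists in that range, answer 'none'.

Answer: 10

Derivation:
Gen 0: 0010111000
Gen 1 (rule 18): 0100000100
Gen 2 (rule 182): 1110001110
Gen 3 (rule 169): 1100101100
Gen 4 (rule 18): 0011000010
Gen 5 (rule 182): 0100100111
Gen 6 (rule 169): 0000000110
Gen 7 (rule 18): 0000001001
Gen 8 (rule 182): 0000011111
Gen 9 (rule 169): 1111011110
Gen 10 (rule 18): 0000000001
Gen 11 (rule 182): 0000000011
Gen 12 (rule 169): 1111111010
Gen 13 (rule 18): 0000000001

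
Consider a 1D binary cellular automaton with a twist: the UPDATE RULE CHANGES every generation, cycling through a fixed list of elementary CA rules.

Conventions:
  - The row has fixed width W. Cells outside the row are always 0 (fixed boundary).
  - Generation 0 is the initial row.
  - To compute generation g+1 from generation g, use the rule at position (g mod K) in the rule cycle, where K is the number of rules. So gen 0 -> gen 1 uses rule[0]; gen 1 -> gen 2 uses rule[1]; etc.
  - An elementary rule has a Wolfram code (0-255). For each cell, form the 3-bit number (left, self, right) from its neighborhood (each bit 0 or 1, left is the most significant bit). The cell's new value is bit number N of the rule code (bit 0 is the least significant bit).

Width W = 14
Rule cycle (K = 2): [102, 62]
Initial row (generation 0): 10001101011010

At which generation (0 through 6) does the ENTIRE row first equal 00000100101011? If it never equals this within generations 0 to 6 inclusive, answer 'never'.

Gen 0: 10001101011010
Gen 1 (rule 102): 10010111101110
Gen 2 (rule 62): 11111100011001
Gen 3 (rule 102): 00000100101011
Gen 4 (rule 62): 00001111111110
Gen 5 (rule 102): 00010000000010
Gen 6 (rule 62): 00111000000111

Answer: 3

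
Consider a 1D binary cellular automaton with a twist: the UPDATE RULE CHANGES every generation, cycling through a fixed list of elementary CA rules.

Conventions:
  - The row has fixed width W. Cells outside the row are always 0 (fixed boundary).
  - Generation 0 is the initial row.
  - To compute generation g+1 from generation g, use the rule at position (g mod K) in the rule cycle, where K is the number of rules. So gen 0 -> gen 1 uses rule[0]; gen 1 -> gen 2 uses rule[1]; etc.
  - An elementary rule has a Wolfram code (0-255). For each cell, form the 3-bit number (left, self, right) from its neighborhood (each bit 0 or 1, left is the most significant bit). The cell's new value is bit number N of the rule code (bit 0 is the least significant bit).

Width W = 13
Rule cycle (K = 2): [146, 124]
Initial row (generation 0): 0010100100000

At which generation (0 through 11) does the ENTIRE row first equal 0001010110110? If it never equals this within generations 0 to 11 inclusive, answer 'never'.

Answer: 7

Derivation:
Gen 0: 0010100100000
Gen 1 (rule 146): 0100011010000
Gen 2 (rule 124): 0110011111000
Gen 3 (rule 146): 1001101110100
Gen 4 (rule 124): 1101111011110
Gen 5 (rule 146): 0000110001101
Gen 6 (rule 124): 0000111001111
Gen 7 (rule 146): 0001010110110
Gen 8 (rule 124): 0001111111111
Gen 9 (rule 146): 0010111111110
Gen 10 (rule 124): 0011100000011
Gen 11 (rule 146): 0101010000100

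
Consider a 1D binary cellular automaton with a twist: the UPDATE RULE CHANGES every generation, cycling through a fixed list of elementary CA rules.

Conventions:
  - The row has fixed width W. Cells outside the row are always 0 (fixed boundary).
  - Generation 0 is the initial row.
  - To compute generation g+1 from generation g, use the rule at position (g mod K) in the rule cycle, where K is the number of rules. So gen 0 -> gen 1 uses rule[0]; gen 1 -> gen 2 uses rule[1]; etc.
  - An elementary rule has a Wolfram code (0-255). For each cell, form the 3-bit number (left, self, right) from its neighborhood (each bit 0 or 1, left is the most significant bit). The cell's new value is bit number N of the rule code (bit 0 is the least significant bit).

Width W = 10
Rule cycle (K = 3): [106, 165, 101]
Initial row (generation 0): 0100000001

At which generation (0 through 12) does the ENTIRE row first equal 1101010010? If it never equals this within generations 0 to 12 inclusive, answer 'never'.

Answer: 6

Derivation:
Gen 0: 0100000001
Gen 1 (rule 106): 1000000010
Gen 2 (rule 165): 1011111010
Gen 3 (rule 101): 1100001110
Gen 4 (rule 106): 1100011010
Gen 5 (rule 165): 0001000110
Gen 6 (rule 101): 1101010010
Gen 7 (rule 106): 1110100100
Gen 8 (rule 165): 0101100101
Gen 9 (rule 101): 0110100111
Gen 10 (rule 106): 1111001101
Gen 11 (rule 165): 0110000011
Gen 12 (rule 101): 0010111001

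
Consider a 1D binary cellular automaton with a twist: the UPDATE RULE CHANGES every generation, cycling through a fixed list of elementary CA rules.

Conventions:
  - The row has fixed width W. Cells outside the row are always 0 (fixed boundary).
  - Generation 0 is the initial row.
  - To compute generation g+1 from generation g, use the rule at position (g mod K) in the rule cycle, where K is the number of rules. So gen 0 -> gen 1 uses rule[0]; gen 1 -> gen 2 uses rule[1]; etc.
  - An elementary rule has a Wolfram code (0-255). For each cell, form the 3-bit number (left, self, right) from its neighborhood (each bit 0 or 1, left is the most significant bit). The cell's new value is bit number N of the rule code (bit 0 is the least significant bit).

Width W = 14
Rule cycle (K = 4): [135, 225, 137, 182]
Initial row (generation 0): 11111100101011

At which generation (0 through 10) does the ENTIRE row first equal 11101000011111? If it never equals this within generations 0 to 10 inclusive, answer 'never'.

Answer: never

Derivation:
Gen 0: 11111100101011
Gen 1 (rule 135): 01111001101000
Gen 2 (rule 225): 00111000110011
Gen 3 (rule 137): 10110010100010
Gen 4 (rule 182): 11001111110111
Gen 5 (rule 135): 00010111100010
Gen 6 (rule 225): 11001011101000
Gen 7 (rule 137): 10000011000011
Gen 8 (rule 182): 11000100100100
Gen 9 (rule 135): 00011101101101
Gen 10 (rule 225): 11001110110110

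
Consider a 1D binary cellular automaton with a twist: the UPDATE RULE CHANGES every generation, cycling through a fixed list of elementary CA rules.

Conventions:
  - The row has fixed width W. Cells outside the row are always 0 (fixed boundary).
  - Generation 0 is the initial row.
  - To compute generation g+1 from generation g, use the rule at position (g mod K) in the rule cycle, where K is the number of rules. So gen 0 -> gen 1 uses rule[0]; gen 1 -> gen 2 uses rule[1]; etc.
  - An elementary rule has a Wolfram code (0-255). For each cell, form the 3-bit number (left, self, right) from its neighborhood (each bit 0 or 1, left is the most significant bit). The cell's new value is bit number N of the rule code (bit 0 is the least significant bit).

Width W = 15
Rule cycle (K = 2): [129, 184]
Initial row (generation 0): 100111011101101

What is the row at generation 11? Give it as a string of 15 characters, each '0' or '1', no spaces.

Answer: 111111111111111

Derivation:
Gen 0: 100111011101101
Gen 1 (rule 129): 000010001000000
Gen 2 (rule 184): 000001000100000
Gen 3 (rule 129): 111100010001111
Gen 4 (rule 184): 111010001001110
Gen 5 (rule 129): 010000100000100
Gen 6 (rule 184): 001000010000010
Gen 7 (rule 129): 100011000111000
Gen 8 (rule 184): 010010100110100
Gen 9 (rule 129): 000000000000001
Gen 10 (rule 184): 000000000000000
Gen 11 (rule 129): 111111111111111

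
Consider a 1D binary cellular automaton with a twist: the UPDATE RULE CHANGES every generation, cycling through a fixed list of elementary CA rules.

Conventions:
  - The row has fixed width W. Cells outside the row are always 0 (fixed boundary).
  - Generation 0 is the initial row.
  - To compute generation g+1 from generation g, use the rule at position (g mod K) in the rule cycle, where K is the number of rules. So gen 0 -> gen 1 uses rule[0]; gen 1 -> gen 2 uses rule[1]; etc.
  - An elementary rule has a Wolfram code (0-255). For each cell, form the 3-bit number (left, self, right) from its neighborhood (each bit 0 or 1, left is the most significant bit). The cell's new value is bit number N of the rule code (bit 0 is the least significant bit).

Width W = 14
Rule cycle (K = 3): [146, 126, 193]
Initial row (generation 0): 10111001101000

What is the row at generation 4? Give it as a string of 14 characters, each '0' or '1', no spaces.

Answer: 01101110101001

Derivation:
Gen 0: 10111001101000
Gen 1 (rule 146): 00010110000100
Gen 2 (rule 126): 00111111001110
Gen 3 (rule 193): 10011111000110
Gen 4 (rule 146): 01101110101001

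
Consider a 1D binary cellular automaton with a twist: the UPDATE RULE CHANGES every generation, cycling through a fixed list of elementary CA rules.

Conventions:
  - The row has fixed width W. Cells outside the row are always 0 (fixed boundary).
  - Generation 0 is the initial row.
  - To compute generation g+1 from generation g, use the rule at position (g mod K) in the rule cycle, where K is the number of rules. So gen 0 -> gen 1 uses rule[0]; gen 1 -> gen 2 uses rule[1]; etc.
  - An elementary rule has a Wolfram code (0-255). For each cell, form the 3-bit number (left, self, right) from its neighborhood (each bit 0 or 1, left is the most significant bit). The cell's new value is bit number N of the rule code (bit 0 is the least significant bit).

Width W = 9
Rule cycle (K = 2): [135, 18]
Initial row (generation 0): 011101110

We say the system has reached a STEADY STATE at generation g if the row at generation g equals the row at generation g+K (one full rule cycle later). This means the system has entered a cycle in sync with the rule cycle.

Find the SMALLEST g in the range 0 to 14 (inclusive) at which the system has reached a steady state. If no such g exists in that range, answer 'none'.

Answer: 5

Derivation:
Gen 0: 011101110
Gen 1 (rule 135): 101000100
Gen 2 (rule 18): 000101010
Gen 3 (rule 135): 111101010
Gen 4 (rule 18): 000000001
Gen 5 (rule 135): 111111111
Gen 6 (rule 18): 000000000
Gen 7 (rule 135): 111111111
Gen 8 (rule 18): 000000000
Gen 9 (rule 135): 111111111
Gen 10 (rule 18): 000000000
Gen 11 (rule 135): 111111111
Gen 12 (rule 18): 000000000
Gen 13 (rule 135): 111111111
Gen 14 (rule 18): 000000000
Gen 15 (rule 135): 111111111
Gen 16 (rule 18): 000000000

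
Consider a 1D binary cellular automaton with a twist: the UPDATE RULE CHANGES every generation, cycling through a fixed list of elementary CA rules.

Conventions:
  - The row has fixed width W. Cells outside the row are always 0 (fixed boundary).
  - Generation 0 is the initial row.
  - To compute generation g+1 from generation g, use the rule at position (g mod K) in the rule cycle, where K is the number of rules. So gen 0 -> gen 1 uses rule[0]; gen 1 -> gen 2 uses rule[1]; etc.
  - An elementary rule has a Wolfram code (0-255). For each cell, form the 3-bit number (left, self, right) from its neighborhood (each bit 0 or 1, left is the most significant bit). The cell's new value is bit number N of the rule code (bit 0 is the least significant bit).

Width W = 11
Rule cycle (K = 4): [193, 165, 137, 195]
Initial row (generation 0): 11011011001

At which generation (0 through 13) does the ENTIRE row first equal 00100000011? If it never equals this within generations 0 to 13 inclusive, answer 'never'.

Answer: never

Derivation:
Gen 0: 11011011001
Gen 1 (rule 193): 01001001000
Gen 2 (rule 165): 01001001011
Gen 3 (rule 137): 00000000010
Gen 4 (rule 195): 11111111100
Gen 5 (rule 193): 01111111101
Gen 6 (rule 165): 00111111011
Gen 7 (rule 137): 10111110010
Gen 8 (rule 195): 00011110100
Gen 9 (rule 193): 11001110001
Gen 10 (rule 165): 00000100101
Gen 11 (rule 137): 11110000000
Gen 12 (rule 195): 01110111111
Gen 13 (rule 193): 00110011111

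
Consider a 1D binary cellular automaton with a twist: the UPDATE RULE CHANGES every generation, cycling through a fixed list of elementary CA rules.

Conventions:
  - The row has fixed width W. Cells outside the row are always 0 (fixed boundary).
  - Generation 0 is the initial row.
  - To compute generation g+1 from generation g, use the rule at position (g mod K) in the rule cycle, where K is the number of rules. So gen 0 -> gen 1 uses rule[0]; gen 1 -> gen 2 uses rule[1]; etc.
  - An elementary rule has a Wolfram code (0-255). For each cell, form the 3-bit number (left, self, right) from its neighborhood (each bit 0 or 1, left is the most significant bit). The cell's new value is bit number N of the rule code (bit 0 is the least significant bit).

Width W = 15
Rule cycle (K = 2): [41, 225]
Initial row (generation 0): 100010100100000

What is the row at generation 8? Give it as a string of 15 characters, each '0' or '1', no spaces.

Gen 0: 100010100100000
Gen 1 (rule 41): 001001000001111
Gen 2 (rule 225): 100000011100111
Gen 3 (rule 41): 001111010000100
Gen 4 (rule 225): 100111100110001
Gen 5 (rule 41): 000100000100100
Gen 6 (rule 225): 110001110000001
Gen 7 (rule 41): 100101000111100
Gen 8 (rule 225): 000010010011101

Answer: 000010010011101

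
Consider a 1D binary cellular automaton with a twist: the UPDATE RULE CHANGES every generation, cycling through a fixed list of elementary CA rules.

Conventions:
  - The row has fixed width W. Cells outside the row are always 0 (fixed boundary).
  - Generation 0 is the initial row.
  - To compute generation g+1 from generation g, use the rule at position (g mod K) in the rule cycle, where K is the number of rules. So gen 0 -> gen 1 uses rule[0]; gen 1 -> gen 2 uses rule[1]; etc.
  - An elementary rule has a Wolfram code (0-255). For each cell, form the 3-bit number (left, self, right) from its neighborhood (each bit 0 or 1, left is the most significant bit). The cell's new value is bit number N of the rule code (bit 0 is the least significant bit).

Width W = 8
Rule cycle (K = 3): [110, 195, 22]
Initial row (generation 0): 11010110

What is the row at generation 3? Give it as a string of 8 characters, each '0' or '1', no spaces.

Answer: 10000001

Derivation:
Gen 0: 11010110
Gen 1 (rule 110): 11111110
Gen 2 (rule 195): 01111110
Gen 3 (rule 22): 10000001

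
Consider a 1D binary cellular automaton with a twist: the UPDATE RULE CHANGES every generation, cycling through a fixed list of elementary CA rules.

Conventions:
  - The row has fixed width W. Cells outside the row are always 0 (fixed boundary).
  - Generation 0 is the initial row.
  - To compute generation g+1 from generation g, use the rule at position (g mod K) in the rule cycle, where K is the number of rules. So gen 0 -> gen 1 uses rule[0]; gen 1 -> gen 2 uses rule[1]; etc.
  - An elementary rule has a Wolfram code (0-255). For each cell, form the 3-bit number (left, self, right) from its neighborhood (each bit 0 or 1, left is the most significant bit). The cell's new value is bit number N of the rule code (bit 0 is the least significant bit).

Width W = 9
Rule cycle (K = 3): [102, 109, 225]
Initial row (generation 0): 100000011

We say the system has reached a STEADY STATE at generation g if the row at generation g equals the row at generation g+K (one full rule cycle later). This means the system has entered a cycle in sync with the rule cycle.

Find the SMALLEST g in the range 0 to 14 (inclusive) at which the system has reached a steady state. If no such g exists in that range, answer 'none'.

Gen 0: 100000011
Gen 1 (rule 102): 100000101
Gen 2 (rule 109): 101110111
Gen 3 (rule 225): 010111011
Gen 4 (rule 102): 111001101
Gen 5 (rule 109): 101001111
Gen 6 (rule 225): 010000111
Gen 7 (rule 102): 110001001
Gen 8 (rule 109): 110101001
Gen 9 (rule 225): 011010000
Gen 10 (rule 102): 101110000
Gen 11 (rule 109): 111010111
Gen 12 (rule 225): 011101011
Gen 13 (rule 102): 100111101
Gen 14 (rule 109): 100100111
Gen 15 (rule 225): 000000011
Gen 16 (rule 102): 000000101
Gen 17 (rule 109): 111110111

Answer: none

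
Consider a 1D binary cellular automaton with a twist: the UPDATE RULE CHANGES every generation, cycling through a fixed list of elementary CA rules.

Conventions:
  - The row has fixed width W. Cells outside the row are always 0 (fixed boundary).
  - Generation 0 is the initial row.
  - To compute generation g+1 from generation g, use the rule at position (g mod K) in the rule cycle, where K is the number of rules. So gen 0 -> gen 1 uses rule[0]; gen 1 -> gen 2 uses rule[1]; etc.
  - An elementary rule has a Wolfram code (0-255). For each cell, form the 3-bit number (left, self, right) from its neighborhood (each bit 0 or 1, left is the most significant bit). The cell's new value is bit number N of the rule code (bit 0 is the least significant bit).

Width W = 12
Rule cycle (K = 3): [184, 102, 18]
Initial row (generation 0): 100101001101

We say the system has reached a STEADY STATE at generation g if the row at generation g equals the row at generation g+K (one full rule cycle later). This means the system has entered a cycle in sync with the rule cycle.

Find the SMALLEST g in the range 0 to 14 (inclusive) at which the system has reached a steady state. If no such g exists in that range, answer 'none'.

Answer: 4

Derivation:
Gen 0: 100101001101
Gen 1 (rule 184): 010010101010
Gen 2 (rule 102): 110111111110
Gen 3 (rule 18): 000000000001
Gen 4 (rule 184): 000000000000
Gen 5 (rule 102): 000000000000
Gen 6 (rule 18): 000000000000
Gen 7 (rule 184): 000000000000
Gen 8 (rule 102): 000000000000
Gen 9 (rule 18): 000000000000
Gen 10 (rule 184): 000000000000
Gen 11 (rule 102): 000000000000
Gen 12 (rule 18): 000000000000
Gen 13 (rule 184): 000000000000
Gen 14 (rule 102): 000000000000
Gen 15 (rule 18): 000000000000
Gen 16 (rule 184): 000000000000
Gen 17 (rule 102): 000000000000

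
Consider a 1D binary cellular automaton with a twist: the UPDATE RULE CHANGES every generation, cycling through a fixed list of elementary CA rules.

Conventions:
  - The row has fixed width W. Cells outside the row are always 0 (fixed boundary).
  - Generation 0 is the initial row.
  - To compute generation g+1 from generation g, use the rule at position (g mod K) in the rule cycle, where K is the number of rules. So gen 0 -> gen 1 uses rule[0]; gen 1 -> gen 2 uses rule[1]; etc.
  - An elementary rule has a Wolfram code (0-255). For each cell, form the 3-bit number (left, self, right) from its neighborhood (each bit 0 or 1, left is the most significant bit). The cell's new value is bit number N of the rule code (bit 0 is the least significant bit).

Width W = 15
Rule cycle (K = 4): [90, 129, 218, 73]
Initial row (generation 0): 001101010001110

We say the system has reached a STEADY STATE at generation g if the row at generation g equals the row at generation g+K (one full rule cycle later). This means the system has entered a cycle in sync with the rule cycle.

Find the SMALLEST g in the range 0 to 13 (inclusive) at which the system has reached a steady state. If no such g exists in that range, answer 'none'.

Answer: none

Derivation:
Gen 0: 001101010001110
Gen 1 (rule 90): 011100001011011
Gen 2 (rule 129): 001001100000000
Gen 3 (rule 218): 010111110000000
Gen 4 (rule 73): 000100010111111
Gen 5 (rule 90): 001010100100001
Gen 6 (rule 129): 100000000001100
Gen 7 (rule 218): 010000000011110
Gen 8 (rule 73): 000111111010010
Gen 9 (rule 90): 001100001001101
Gen 10 (rule 129): 100001100000000
Gen 11 (rule 218): 010011110000000
Gen 12 (rule 73): 000010010111111
Gen 13 (rule 90): 000101100100001
Gen 14 (rule 129): 110000000001100
Gen 15 (rule 218): 111000000011110
Gen 16 (rule 73): 101011111010010
Gen 17 (rule 90): 000010001001101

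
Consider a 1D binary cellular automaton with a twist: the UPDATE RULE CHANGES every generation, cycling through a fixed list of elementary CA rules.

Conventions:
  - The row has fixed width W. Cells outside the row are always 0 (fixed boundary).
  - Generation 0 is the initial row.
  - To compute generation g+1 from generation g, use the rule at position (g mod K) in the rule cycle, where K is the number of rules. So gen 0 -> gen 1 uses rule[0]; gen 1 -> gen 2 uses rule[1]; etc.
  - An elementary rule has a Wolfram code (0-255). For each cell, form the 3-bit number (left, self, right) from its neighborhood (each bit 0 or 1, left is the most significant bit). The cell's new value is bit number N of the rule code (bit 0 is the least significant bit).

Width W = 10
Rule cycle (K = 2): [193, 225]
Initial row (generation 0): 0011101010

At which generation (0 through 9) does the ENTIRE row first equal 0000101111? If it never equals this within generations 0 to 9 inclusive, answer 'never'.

Answer: 2

Derivation:
Gen 0: 0011101010
Gen 1 (rule 193): 1001100000
Gen 2 (rule 225): 0000101111
Gen 3 (rule 193): 1110000111
Gen 4 (rule 225): 0110110011
Gen 5 (rule 193): 0010010001
Gen 6 (rule 225): 1000000100
Gen 7 (rule 193): 0011110001
Gen 8 (rule 225): 1001110100
Gen 9 (rule 193): 0000110001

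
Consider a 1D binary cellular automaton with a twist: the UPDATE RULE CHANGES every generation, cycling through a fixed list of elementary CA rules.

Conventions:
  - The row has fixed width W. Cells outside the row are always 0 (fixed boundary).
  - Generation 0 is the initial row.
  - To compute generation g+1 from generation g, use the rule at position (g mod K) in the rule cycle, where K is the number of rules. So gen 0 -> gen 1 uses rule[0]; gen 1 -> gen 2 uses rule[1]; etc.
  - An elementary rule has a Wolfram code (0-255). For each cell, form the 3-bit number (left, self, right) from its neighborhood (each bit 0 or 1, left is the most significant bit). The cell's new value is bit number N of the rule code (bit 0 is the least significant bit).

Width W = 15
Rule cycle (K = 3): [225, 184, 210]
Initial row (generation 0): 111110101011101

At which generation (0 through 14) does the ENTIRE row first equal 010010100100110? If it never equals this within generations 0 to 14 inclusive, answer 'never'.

Answer: 11

Derivation:
Gen 0: 111110101011101
Gen 1 (rule 225): 011111010101110
Gen 2 (rule 184): 011110101011101
Gen 3 (rule 210): 101110000001100
Gen 4 (rule 225): 010110111100101
Gen 5 (rule 184): 001101111010010
Gen 6 (rule 210): 010100111001101
Gen 7 (rule 225): 001000011000110
Gen 8 (rule 184): 000100010100101
Gen 9 (rule 210): 001010100011000
Gen 10 (rule 225): 100101001001011
Gen 11 (rule 184): 010010100100110
Gen 12 (rule 210): 101100011011011
Gen 13 (rule 225): 010101001101101
Gen 14 (rule 184): 001010101011010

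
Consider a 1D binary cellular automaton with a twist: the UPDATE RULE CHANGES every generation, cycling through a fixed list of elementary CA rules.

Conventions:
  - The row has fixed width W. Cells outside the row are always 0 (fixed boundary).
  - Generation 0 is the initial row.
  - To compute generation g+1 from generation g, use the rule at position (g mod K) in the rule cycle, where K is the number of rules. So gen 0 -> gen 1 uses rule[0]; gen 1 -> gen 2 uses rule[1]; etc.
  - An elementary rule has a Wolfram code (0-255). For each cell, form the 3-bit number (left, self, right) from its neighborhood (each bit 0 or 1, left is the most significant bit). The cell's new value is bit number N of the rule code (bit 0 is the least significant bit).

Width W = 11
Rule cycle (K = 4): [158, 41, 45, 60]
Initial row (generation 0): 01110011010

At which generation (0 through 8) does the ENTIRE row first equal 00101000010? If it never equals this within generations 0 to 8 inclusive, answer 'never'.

Answer: never

Derivation:
Gen 0: 01110011010
Gen 1 (rule 158): 11101110011
Gen 2 (rule 41): 10011000010
Gen 3 (rule 45): 10010011010
Gen 4 (rule 60): 11011010111
Gen 5 (rule 158): 10010010110
Gen 6 (rule 41): 00000001100
Gen 7 (rule 45): 11111101001
Gen 8 (rule 60): 10000011101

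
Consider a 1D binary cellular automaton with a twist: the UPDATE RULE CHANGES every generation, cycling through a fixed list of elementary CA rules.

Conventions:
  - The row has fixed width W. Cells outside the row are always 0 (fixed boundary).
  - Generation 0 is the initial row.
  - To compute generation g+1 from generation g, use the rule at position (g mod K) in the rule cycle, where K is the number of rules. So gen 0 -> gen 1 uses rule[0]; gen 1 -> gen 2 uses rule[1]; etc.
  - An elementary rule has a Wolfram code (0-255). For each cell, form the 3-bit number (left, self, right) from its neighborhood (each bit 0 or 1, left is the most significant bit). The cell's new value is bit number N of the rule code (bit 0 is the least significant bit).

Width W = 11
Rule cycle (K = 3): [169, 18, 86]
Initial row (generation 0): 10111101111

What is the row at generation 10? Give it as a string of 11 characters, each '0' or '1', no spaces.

Gen 0: 10111101111
Gen 1 (rule 169): 01111011110
Gen 2 (rule 18): 10000000001
Gen 3 (rule 86): 11000000011
Gen 4 (rule 169): 10011111010
Gen 5 (rule 18): 01100000001
Gen 6 (rule 86): 10110000011
Gen 7 (rule 169): 01100111010
Gen 8 (rule 18): 10011000001
Gen 9 (rule 86): 11101100011
Gen 10 (rule 169): 11011001010

Answer: 11011001010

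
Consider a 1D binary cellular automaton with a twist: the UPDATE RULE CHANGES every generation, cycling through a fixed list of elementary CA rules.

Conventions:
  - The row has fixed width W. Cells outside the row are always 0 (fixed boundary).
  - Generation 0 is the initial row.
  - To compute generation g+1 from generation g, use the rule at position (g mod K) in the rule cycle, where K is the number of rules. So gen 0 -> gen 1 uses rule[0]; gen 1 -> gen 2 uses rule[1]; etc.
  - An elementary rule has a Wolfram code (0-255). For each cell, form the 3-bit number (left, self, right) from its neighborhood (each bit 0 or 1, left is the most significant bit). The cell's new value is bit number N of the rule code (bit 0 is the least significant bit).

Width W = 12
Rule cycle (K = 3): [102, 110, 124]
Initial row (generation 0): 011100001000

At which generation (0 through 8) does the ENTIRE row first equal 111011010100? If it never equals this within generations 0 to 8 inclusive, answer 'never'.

Gen 0: 011100001000
Gen 1 (rule 102): 100100011000
Gen 2 (rule 110): 101100111000
Gen 3 (rule 124): 111110101100
Gen 4 (rule 102): 000011110100
Gen 5 (rule 110): 000110011100
Gen 6 (rule 124): 000111010110
Gen 7 (rule 102): 001001111010
Gen 8 (rule 110): 011011001110

Answer: never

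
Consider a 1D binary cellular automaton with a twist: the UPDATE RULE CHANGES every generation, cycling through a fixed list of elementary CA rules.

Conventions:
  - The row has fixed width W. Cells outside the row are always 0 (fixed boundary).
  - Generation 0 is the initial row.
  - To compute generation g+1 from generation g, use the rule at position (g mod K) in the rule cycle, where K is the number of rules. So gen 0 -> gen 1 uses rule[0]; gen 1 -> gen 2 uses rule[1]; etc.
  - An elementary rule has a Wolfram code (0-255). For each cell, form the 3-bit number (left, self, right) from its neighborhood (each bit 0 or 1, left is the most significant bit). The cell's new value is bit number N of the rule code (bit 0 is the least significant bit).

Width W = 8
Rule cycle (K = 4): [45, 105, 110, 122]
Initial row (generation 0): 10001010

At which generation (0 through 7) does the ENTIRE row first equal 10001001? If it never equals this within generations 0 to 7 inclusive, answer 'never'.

Answer: never

Derivation:
Gen 0: 10001010
Gen 1 (rule 45): 10101110
Gen 2 (rule 105): 01011010
Gen 3 (rule 110): 11111110
Gen 4 (rule 122): 10000011
Gen 5 (rule 45): 10111010
Gen 6 (rule 105): 01101100
Gen 7 (rule 110): 11111100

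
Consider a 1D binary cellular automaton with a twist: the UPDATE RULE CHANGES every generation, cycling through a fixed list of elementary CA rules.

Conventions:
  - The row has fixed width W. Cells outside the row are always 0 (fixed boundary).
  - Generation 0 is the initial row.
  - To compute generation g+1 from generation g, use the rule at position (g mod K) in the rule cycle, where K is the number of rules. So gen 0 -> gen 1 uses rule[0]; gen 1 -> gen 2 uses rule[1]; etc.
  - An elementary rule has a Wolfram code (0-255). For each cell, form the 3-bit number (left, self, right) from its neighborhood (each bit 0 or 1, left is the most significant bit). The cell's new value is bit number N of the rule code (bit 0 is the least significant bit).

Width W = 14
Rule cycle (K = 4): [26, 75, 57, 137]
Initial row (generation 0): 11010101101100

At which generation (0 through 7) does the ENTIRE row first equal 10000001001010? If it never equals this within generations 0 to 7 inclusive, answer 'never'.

Answer: 1

Derivation:
Gen 0: 11010101101100
Gen 1 (rule 26): 10000001001010
Gen 2 (rule 75): 00111110010000
Gen 3 (rule 57): 10100001001111
Gen 4 (rule 137): 00001100001110
Gen 5 (rule 26): 00011010011001
Gen 6 (rule 75): 11111000111010
Gen 7 (rule 57): 10000110100101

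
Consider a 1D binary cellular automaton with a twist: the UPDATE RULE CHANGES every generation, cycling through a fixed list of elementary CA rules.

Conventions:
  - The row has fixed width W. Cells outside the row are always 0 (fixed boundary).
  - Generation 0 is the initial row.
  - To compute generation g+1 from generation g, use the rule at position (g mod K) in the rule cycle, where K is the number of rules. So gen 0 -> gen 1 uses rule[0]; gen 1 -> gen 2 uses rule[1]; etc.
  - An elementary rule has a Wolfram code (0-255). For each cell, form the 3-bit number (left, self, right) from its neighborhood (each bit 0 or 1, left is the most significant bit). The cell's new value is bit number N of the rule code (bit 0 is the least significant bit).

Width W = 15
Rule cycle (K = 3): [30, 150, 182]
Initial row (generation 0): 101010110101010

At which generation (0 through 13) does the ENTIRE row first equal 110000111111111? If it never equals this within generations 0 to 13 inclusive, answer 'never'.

Gen 0: 101010110101010
Gen 1 (rule 30): 101010100101011
Gen 2 (rule 150): 101010111101000
Gen 3 (rule 182): 111111011011100
Gen 4 (rule 30): 100000010010010
Gen 5 (rule 150): 110000111111111
Gen 6 (rule 182): 001001011111110
Gen 7 (rule 30): 011111010000001
Gen 8 (rule 150): 101110011000011
Gen 9 (rule 182): 110101100100100
Gen 10 (rule 30): 100101011111110
Gen 11 (rule 150): 111101001111101
Gen 12 (rule 182): 011011110111011
Gen 13 (rule 30): 110010000100010

Answer: 5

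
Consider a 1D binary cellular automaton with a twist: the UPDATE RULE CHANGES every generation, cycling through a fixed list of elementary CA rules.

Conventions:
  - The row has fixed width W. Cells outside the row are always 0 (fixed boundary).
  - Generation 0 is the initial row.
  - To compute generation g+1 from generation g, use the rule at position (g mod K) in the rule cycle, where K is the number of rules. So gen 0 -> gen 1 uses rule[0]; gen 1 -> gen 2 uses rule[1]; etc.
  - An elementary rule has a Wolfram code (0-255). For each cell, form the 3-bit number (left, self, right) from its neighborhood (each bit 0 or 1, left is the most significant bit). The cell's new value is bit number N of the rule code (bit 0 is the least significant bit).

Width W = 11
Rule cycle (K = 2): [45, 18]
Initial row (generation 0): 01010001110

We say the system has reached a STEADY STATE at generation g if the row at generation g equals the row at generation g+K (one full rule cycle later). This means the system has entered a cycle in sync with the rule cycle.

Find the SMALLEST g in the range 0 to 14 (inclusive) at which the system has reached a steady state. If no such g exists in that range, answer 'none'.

Gen 0: 01010001110
Gen 1 (rule 45): 01110101000
Gen 2 (rule 18): 10000000100
Gen 3 (rule 45): 10111110101
Gen 4 (rule 18): 00000000000
Gen 5 (rule 45): 11111111111
Gen 6 (rule 18): 00000000000
Gen 7 (rule 45): 11111111111
Gen 8 (rule 18): 00000000000
Gen 9 (rule 45): 11111111111
Gen 10 (rule 18): 00000000000
Gen 11 (rule 45): 11111111111
Gen 12 (rule 18): 00000000000
Gen 13 (rule 45): 11111111111
Gen 14 (rule 18): 00000000000
Gen 15 (rule 45): 11111111111
Gen 16 (rule 18): 00000000000

Answer: 4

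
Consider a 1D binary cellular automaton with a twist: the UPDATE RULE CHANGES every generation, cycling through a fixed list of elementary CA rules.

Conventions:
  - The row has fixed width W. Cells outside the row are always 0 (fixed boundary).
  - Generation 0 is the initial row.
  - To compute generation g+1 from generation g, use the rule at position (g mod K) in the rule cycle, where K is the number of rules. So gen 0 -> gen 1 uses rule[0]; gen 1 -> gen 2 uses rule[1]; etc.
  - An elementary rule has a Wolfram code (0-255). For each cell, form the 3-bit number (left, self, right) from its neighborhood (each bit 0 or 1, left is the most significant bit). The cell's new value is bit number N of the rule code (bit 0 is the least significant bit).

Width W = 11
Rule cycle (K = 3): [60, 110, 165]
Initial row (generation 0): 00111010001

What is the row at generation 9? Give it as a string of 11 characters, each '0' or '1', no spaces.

Gen 0: 00111010001
Gen 1 (rule 60): 00100111001
Gen 2 (rule 110): 01101101011
Gen 3 (rule 165): 00010011100
Gen 4 (rule 60): 00011010010
Gen 5 (rule 110): 00111110110
Gen 6 (rule 165): 10011101000
Gen 7 (rule 60): 11010011100
Gen 8 (rule 110): 11110110100
Gen 9 (rule 165): 01101001101

Answer: 01101001101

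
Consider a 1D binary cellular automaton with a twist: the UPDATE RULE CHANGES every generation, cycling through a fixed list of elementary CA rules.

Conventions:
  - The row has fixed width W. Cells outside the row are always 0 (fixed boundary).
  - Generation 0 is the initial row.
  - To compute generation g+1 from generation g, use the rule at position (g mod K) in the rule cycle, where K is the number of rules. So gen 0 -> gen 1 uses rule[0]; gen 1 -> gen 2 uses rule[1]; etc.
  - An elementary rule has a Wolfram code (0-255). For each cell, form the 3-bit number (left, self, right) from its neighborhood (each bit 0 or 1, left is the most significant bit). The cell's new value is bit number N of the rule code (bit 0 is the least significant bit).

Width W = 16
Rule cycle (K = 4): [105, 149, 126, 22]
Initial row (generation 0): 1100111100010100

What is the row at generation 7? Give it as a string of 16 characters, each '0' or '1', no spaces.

Answer: 1111000000000011

Derivation:
Gen 0: 1100111100010100
Gen 1 (rule 105): 1100100101001001
Gen 2 (rule 149): 0010110101101101
Gen 3 (rule 126): 0111111111111111
Gen 4 (rule 22): 1000000000000000
Gen 5 (rule 105): 0011111111111111
Gen 6 (rule 149): 1001111111111110
Gen 7 (rule 126): 1111000000000011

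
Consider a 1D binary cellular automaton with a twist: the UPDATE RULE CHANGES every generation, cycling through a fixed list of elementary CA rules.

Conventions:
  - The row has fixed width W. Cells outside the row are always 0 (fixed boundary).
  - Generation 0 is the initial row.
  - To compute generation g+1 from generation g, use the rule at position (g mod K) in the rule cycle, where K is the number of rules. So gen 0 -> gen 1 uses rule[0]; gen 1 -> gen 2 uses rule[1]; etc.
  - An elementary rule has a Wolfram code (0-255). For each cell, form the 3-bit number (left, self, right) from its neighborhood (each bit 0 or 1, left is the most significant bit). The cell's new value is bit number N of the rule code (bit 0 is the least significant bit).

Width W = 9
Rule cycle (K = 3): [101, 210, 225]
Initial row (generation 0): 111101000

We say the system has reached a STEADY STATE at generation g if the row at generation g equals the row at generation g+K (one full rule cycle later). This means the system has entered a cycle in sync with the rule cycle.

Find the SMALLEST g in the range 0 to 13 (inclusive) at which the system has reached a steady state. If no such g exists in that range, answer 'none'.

Answer: 4

Derivation:
Gen 0: 111101000
Gen 1 (rule 101): 000111011
Gen 2 (rule 210): 001011001
Gen 3 (rule 225): 100101000
Gen 4 (rule 101): 100111011
Gen 5 (rule 210): 011011001
Gen 6 (rule 225): 001101000
Gen 7 (rule 101): 100111011
Gen 8 (rule 210): 011011001
Gen 9 (rule 225): 001101000
Gen 10 (rule 101): 100111011
Gen 11 (rule 210): 011011001
Gen 12 (rule 225): 001101000
Gen 13 (rule 101): 100111011
Gen 14 (rule 210): 011011001
Gen 15 (rule 225): 001101000
Gen 16 (rule 101): 100111011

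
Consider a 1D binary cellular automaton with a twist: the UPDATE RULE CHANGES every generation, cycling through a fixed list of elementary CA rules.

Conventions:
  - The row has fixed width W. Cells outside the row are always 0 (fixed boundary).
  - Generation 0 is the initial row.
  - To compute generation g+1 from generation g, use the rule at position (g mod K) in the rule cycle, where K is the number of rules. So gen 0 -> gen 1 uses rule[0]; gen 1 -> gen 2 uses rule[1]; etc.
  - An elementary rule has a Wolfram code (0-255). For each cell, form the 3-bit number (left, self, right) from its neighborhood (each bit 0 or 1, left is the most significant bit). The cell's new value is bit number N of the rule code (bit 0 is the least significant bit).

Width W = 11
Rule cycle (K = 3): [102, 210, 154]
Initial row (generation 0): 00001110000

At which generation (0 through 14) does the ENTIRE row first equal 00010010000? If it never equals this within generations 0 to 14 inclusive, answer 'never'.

Answer: 1

Derivation:
Gen 0: 00001110000
Gen 1 (rule 102): 00010010000
Gen 2 (rule 210): 00101101000
Gen 3 (rule 154): 01001000100
Gen 4 (rule 102): 11011001100
Gen 5 (rule 210): 01001110110
Gen 6 (rule 154): 10111100101
Gen 7 (rule 102): 11000101111
Gen 8 (rule 210): 01101000111
Gen 9 (rule 154): 11000101110
Gen 10 (rule 102): 01001110010
Gen 11 (rule 210): 10110111101
Gen 12 (rule 154): 00100111000
Gen 13 (rule 102): 01101001000
Gen 14 (rule 210): 10100110100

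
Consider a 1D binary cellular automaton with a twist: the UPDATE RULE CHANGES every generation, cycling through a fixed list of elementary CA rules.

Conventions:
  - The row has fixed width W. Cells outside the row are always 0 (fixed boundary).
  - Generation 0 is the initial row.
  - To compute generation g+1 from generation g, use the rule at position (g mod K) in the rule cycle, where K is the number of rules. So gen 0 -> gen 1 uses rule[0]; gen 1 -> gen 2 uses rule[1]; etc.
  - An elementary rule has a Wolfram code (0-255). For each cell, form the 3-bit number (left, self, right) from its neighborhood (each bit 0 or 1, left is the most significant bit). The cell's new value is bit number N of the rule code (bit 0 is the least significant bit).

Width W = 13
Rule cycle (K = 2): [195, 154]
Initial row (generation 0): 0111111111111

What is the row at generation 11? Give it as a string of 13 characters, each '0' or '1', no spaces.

Gen 0: 0111111111111
Gen 1 (rule 195): 1011111111111
Gen 2 (rule 154): 0011111111110
Gen 3 (rule 195): 1101111111110
Gen 4 (rule 154): 1001111111101
Gen 5 (rule 195): 0010111111100
Gen 6 (rule 154): 0100111111010
Gen 7 (rule 195): 1001011111000
Gen 8 (rule 154): 0110011110100
Gen 9 (rule 195): 1010101110001
Gen 10 (rule 154): 0000001101010
Gen 11 (rule 195): 1111110100000

Answer: 1111110100000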